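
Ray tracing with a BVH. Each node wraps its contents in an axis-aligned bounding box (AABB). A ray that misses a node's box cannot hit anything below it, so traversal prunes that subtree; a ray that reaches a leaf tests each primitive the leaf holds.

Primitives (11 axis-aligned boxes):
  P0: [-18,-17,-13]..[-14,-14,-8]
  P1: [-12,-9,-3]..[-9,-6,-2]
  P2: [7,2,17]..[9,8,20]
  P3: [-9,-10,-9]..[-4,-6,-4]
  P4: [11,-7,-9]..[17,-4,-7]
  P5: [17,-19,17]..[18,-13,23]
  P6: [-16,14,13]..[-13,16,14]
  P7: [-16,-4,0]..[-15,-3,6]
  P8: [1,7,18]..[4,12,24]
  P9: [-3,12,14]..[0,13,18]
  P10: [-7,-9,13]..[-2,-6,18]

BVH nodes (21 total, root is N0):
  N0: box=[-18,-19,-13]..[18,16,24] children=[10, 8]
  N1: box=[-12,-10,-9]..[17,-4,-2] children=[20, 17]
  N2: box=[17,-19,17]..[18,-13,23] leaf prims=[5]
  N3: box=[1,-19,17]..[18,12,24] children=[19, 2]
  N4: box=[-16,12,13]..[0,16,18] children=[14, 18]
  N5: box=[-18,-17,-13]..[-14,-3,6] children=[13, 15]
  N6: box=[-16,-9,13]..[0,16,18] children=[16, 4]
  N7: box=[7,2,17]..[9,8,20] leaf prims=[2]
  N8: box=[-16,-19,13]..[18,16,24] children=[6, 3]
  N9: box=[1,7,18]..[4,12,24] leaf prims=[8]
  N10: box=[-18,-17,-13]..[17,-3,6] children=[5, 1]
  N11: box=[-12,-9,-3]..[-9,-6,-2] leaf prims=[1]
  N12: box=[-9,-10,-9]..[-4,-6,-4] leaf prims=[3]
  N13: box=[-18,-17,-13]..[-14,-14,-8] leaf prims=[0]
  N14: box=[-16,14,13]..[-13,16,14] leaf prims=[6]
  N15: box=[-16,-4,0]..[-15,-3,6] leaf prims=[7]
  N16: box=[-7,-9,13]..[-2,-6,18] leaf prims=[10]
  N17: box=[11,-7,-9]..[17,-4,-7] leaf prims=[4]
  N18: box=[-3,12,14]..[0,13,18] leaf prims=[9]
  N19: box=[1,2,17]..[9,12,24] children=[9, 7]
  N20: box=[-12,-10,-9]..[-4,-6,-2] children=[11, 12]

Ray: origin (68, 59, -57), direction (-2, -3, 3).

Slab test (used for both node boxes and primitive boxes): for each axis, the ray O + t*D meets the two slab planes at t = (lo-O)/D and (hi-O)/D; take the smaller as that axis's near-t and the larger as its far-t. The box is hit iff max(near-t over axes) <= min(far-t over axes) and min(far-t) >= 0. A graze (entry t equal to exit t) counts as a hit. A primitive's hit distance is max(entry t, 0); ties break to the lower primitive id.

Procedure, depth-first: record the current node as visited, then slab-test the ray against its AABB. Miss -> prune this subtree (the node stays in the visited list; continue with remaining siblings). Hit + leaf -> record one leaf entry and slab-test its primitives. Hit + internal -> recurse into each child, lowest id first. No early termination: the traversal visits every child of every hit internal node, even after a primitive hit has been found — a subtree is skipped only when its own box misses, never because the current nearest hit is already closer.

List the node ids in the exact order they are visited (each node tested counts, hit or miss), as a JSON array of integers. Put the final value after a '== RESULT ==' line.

Walk:
N0 x:[25,43] y:[43/3,26] z:[44/3,27] -> hit [25,26], descend [8, 10]
  N8 x:[25,42] y:[43/3,26] z:[70/3,27] -> hit [25,26], descend [3, 6]
    N3 x:[25,67/2] y:[47/3,26] z:[74/3,27] -> hit [25,26], descend [2, 19]
      N2 x:[25,51/2] y:[24,26] z:[74/3,80/3] -> hit [25,51/2] leaf, test {P5@t=25}
      N19 x:[59/2,67/2] y:[47/3,19] z:[74/3,27] -> miss, prune
    N6 x:[34,42] y:[43/3,68/3] z:[70/3,25] -> miss, prune
  N10 x:[51/2,43] y:[62/3,76/3] z:[44/3,21] -> miss, prune

order=[0, 8, 3, 2, 19, 6, 10]  |boxes|=7  |leaves|=1  hit=P5

== RESULT ==
[0, 8, 3, 2, 19, 6, 10]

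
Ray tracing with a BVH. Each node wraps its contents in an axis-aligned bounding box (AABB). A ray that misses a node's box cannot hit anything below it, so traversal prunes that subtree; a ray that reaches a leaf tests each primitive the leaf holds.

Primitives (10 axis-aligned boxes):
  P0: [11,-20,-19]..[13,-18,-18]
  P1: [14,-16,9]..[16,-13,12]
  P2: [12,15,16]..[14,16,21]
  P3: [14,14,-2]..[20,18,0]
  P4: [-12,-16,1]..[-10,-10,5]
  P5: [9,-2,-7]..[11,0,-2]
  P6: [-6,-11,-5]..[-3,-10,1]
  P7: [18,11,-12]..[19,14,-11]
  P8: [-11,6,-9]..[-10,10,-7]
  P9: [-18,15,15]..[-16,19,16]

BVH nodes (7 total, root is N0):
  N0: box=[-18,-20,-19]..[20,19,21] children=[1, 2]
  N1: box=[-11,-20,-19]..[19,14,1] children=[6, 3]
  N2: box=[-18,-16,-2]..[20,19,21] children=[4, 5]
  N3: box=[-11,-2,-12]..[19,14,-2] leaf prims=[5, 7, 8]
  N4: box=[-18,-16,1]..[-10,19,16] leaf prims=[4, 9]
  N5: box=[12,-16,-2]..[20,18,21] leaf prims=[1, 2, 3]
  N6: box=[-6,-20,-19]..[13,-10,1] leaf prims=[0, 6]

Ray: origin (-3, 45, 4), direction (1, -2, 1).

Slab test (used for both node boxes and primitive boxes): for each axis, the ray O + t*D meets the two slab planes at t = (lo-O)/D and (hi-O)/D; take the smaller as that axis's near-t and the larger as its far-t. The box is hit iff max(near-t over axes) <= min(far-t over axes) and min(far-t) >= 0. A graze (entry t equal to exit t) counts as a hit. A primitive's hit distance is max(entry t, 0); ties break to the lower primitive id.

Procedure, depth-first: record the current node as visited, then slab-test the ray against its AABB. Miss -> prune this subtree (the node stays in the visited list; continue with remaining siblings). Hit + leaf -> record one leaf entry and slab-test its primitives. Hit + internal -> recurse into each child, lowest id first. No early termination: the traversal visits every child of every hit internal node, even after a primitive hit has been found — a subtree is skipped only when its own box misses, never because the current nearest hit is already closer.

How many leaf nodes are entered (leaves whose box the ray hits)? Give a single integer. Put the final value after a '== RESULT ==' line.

Traverse from the root:
N0 x:[-15,23] y:[13,65/2] z:[-23,17] -> hit [13,17], descend [1, 2]
  N1 x:[-8,22] y:[31/2,65/2] z:[-23,-3] -> miss, prune
  N2 x:[-15,23] y:[13,61/2] z:[-6,17] -> hit [13,17], descend [4, 5]
    N4 x:[-15,-7] y:[13,61/2] z:[-3,12] -> miss, prune
    N5 x:[15,23] y:[27/2,61/2] z:[-6,17] -> hit [15,17] leaf, test {P1(miss), P2@t=15, P3(miss)}

Visited [0, 1, 2, 4, 5]. Tests: 5 box, 1 leaf. Nearest: P2.

== RESULT ==
1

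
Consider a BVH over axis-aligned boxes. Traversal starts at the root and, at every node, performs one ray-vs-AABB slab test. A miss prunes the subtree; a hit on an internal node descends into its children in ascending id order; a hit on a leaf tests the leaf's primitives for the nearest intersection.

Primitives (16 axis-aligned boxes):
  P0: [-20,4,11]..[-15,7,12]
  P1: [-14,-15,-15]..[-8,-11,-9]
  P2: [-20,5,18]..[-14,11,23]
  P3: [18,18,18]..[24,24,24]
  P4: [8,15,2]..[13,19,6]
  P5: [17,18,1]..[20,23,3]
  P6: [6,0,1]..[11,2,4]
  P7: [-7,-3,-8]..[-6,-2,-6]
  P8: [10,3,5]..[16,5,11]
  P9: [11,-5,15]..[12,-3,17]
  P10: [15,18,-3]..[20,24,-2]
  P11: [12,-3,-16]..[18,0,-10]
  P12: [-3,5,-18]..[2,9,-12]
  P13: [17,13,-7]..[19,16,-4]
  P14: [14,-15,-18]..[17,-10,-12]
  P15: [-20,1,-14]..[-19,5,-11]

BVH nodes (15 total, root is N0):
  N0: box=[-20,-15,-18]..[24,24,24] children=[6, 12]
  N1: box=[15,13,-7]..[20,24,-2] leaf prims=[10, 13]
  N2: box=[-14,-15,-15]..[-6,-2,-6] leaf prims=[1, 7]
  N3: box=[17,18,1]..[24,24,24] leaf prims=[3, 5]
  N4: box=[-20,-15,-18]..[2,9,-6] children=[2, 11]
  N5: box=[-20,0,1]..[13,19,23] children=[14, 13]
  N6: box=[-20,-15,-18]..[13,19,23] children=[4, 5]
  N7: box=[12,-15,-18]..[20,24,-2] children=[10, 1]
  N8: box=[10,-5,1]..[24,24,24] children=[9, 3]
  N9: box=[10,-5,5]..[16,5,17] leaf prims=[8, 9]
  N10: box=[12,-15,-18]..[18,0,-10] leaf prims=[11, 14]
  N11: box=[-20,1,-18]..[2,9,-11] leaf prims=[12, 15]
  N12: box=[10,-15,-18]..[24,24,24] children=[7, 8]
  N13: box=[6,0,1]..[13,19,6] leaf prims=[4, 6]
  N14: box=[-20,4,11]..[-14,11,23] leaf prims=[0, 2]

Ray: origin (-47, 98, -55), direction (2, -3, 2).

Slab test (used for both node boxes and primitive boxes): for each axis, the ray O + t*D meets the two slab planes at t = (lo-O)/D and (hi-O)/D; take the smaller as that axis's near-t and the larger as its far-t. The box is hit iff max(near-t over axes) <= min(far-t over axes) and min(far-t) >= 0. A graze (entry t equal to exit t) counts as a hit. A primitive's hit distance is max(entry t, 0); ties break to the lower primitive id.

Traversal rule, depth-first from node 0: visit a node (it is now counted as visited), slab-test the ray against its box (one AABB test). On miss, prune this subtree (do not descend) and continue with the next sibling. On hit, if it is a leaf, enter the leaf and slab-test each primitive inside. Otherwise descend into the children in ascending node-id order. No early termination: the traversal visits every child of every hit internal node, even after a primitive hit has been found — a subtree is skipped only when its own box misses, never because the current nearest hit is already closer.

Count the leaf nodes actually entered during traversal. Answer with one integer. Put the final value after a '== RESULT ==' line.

Traverse from the root:
N0 x:[27/2,71/2] y:[74/3,113/3] z:[37/2,79/2] -> hit [74/3,71/2], descend [6, 12]
  N6 x:[27/2,30] y:[79/3,113/3] z:[37/2,39] -> hit [79/3,30], descend [4, 5]
    N4 x:[27/2,49/2] y:[89/3,113/3] z:[37/2,49/2] -> miss, prune
    N5 x:[27/2,30] y:[79/3,98/3] z:[28,39] -> hit [28,30], descend [13, 14]
      N13 x:[53/2,30] y:[79/3,98/3] z:[28,61/2] -> hit [28,30] leaf, test {P4(miss), P6(miss)}
      N14 x:[27/2,33/2] y:[29,94/3] z:[33,39] -> miss, prune
  N12 x:[57/2,71/2] y:[74/3,113/3] z:[37/2,79/2] -> hit [57/2,71/2], descend [7, 8]
    N7 x:[59/2,67/2] y:[74/3,113/3] z:[37/2,53/2] -> miss, prune
    N8 x:[57/2,71/2] y:[74/3,103/3] z:[28,79/2] -> hit [57/2,103/3], descend [3, 9]
      N3 x:[32,71/2] y:[74/3,80/3] z:[28,79/2] -> miss, prune
      N9 x:[57/2,63/2] y:[31,103/3] z:[30,36] -> hit [31,63/2] leaf, test {P8@t=31, P9(miss)}

Summary -> nodes [0, 6, 4, 5, 13, 14, 12, 7, 8, 3, 9]; box-tests=11; leaf-entries=2; first=P8

== RESULT ==
2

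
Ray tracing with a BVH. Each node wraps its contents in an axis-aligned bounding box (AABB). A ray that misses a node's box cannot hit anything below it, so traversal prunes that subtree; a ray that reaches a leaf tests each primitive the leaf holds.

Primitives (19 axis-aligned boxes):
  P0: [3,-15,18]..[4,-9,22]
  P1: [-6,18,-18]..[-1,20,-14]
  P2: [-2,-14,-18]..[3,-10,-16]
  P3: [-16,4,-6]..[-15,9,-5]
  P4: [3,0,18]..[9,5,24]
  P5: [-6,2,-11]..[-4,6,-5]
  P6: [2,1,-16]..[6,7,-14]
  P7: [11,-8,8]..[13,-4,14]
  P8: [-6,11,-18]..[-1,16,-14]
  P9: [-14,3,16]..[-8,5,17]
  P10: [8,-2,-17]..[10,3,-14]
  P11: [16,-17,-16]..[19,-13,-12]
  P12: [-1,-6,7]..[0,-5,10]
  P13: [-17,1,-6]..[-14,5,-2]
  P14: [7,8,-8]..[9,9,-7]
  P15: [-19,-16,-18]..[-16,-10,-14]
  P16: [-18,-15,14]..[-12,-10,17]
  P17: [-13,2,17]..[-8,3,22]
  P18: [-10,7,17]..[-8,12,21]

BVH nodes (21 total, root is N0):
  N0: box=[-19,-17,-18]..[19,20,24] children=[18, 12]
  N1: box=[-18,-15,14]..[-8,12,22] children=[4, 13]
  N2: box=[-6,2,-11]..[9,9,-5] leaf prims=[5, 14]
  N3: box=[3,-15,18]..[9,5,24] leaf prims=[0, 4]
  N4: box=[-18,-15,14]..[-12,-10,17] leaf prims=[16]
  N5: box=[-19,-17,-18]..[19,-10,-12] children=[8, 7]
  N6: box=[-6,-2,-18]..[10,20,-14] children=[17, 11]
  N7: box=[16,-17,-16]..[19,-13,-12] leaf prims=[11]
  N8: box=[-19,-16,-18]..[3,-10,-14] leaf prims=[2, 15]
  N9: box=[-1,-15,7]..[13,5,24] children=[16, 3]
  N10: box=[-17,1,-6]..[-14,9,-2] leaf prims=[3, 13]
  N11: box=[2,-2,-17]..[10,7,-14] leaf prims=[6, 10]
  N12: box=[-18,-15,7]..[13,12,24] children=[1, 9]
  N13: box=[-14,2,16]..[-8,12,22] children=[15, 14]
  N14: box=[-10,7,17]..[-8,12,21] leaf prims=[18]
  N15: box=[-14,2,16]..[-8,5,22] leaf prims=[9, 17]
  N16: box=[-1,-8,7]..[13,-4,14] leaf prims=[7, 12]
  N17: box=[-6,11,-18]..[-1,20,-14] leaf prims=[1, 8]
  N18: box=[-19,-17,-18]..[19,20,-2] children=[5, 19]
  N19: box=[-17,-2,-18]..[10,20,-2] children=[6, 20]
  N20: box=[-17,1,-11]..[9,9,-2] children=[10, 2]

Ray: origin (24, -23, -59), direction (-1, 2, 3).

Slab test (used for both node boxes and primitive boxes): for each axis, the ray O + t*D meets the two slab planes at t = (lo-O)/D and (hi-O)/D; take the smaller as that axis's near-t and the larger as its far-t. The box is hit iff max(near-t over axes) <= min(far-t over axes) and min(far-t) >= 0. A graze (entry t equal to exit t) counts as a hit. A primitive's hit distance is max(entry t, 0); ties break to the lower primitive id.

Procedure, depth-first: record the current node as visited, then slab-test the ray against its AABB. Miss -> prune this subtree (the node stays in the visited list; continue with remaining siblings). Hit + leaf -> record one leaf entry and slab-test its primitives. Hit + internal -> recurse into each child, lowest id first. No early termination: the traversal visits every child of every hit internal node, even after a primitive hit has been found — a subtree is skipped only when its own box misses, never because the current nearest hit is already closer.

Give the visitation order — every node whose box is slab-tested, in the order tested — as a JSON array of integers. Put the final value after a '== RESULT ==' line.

Traverse from the root:
N0 x:[5,43] y:[3,43/2] z:[41/3,83/3] -> hit [41/3,43/2], descend [12, 18]
  N12 x:[11,42] y:[4,35/2] z:[22,83/3] -> miss, prune
  N18 x:[5,43] y:[3,43/2] z:[41/3,19] -> hit [41/3,19], descend [5, 19]
    N5 x:[5,43] y:[3,13/2] z:[41/3,47/3] -> miss, prune
    N19 x:[14,41] y:[21/2,43/2] z:[41/3,19] -> hit [14,19], descend [6, 20]
      N6 x:[14,30] y:[21/2,43/2] z:[41/3,15] -> hit [14,15], descend [11, 17]
        N11 x:[14,22] y:[21/2,15] z:[14,15] -> hit [14,15] leaf, test {P6(miss), P10(miss)}
        N17 x:[25,30] y:[17,43/2] z:[41/3,15] -> miss, prune
      N20 x:[15,41] y:[12,16] z:[16,19] -> hit [16,16], descend [2, 10]
        N2 x:[15,30] y:[25/2,16] z:[16,18] -> hit [16,16] leaf, test {P5(miss), P14(miss)}
        N10 x:[38,41] y:[12,16] z:[53/3,19] -> miss, prune

Visited [0, 12, 18, 5, 19, 6, 11, 17, 20, 2, 10]. Tests: 11 box, 2 leaf. Nearest: miss.

== RESULT ==
[0, 12, 18, 5, 19, 6, 11, 17, 20, 2, 10]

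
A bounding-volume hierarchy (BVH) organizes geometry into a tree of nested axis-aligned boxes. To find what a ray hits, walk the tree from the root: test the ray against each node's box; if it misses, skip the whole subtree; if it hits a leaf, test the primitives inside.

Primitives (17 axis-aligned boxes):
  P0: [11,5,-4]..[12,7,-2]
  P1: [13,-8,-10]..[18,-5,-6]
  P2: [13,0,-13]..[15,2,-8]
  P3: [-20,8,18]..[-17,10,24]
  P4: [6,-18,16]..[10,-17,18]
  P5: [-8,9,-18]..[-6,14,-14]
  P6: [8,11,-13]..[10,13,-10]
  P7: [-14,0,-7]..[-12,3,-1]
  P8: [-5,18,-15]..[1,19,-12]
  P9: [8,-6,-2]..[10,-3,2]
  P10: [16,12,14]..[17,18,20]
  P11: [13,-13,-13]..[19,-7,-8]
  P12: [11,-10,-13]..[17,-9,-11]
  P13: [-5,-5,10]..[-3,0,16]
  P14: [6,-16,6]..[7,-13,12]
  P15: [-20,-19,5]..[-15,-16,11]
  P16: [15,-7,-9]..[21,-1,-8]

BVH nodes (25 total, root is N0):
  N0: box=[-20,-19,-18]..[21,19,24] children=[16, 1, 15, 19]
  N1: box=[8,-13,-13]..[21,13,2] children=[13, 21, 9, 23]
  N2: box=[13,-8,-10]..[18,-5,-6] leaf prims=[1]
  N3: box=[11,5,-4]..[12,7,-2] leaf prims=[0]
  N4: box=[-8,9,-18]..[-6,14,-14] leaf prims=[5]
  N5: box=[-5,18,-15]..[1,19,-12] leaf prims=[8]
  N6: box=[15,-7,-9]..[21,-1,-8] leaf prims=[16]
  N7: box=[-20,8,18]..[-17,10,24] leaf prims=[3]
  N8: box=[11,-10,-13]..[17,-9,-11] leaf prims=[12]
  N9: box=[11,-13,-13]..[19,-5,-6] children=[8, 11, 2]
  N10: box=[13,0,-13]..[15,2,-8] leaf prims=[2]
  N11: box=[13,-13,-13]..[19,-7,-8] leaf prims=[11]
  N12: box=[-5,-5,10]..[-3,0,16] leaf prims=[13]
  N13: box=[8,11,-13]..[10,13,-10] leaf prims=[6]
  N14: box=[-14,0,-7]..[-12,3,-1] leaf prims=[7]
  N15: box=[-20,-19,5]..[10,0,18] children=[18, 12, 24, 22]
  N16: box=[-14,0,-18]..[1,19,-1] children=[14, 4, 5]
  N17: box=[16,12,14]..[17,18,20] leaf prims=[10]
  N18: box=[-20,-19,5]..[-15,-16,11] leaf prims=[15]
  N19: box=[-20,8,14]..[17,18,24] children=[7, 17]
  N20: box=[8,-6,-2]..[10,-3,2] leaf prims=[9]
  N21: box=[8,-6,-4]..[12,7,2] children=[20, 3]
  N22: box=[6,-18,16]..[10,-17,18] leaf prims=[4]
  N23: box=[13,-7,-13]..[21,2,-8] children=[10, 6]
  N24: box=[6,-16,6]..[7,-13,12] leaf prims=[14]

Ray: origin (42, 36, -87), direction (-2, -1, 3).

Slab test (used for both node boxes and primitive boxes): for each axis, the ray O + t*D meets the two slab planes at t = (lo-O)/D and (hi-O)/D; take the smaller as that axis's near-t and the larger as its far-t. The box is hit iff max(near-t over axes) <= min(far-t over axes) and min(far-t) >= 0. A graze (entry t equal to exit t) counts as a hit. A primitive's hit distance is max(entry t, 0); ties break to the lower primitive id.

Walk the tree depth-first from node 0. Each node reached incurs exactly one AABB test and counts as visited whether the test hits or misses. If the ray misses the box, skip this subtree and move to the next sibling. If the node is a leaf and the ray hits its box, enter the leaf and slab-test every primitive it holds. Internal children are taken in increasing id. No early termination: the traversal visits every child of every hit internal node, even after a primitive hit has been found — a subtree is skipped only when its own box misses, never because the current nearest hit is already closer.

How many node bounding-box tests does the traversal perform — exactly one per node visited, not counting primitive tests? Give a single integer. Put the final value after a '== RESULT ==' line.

Trace the traversal:
N0 x:[21/2,31] y:[17,55] z:[23,37] -> hit [23,31], descend [1, 15, 16, 19]
  N1 x:[21/2,17] y:[23,49] z:[74/3,89/3] -> miss, prune
  N15 x:[16,31] y:[36,55] z:[92/3,35] -> miss, prune
  N16 x:[41/2,28] y:[17,36] z:[23,86/3] -> hit [23,28], descend [4, 5, 14]
    N4 x:[24,25] y:[22,27] z:[23,73/3] -> hit [24,73/3] leaf, test {P5@t=24}
    N5 x:[41/2,47/2] y:[17,18] z:[24,25] -> miss, prune
    N14 x:[27,28] y:[33,36] z:[80/3,86/3] -> miss, prune
  N19 x:[25/2,31] y:[18,28] z:[101/3,37] -> miss, prune

8 AABB tests over nodes [0, 1, 15, 16, 4, 5, 14, 19]; 1 leaf entered; closest P5.

== RESULT ==
8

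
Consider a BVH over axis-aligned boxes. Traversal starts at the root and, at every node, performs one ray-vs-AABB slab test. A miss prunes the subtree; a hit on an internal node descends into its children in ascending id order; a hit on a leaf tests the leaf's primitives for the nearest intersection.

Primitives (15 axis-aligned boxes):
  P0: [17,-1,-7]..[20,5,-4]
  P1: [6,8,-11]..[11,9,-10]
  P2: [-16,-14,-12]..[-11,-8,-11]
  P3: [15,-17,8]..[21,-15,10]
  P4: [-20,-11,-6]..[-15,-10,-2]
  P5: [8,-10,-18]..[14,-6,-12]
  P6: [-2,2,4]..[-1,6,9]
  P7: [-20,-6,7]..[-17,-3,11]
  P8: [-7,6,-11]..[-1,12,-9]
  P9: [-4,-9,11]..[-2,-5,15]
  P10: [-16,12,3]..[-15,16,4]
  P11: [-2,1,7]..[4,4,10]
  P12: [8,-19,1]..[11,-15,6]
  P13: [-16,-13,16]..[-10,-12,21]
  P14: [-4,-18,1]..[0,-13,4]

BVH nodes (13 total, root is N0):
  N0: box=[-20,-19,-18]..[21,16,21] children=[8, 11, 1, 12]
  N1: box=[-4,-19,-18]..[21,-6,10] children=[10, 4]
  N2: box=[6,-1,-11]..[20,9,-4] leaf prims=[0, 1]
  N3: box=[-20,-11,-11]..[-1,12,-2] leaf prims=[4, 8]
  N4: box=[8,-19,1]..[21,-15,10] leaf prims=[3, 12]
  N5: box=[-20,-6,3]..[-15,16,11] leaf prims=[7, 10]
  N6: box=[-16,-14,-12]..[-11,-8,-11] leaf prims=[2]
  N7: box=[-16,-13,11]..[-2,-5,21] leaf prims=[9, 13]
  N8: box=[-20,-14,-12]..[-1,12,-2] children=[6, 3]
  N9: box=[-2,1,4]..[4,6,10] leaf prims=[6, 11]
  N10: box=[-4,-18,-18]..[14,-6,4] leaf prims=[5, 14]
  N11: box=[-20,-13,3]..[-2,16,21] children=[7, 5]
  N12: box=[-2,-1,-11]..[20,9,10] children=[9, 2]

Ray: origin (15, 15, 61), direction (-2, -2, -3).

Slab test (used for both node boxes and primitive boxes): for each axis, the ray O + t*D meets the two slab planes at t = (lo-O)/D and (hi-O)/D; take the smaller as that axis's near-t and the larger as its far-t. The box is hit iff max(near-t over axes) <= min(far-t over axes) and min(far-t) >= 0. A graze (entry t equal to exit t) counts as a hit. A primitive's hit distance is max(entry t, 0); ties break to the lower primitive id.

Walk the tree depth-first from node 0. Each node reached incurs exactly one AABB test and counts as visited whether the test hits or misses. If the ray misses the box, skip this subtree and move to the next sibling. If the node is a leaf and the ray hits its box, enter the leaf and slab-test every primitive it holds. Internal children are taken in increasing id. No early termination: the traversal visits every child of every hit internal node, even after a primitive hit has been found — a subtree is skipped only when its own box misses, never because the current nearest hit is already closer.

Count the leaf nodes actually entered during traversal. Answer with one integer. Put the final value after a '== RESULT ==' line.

Walk:
N0 x:[-3,35/2] y:[-1/2,17] z:[40/3,79/3] -> hit [40/3,17], descend [1, 8, 11, 12]
  N1 x:[-3,19/2] y:[21/2,17] z:[17,79/3] -> miss, prune
  N8 x:[8,35/2] y:[3/2,29/2] z:[21,73/3] -> miss, prune
  N11 x:[17/2,35/2] y:[-1/2,14] z:[40/3,58/3] -> hit [40/3,14], descend [5, 7]
    N5 x:[15,35/2] y:[-1/2,21/2] z:[50/3,58/3] -> miss, prune
    N7 x:[17/2,31/2] y:[10,14] z:[40/3,50/3] -> hit [40/3,14] leaf, test {P9(miss), P13@t=27/2}
  N12 x:[-5/2,17/2] y:[3,8] z:[17,24] -> miss, prune

Visited [0, 1, 8, 11, 5, 7, 12]. Tests: 7 box, 1 leaf. Nearest: P13.

== RESULT ==
1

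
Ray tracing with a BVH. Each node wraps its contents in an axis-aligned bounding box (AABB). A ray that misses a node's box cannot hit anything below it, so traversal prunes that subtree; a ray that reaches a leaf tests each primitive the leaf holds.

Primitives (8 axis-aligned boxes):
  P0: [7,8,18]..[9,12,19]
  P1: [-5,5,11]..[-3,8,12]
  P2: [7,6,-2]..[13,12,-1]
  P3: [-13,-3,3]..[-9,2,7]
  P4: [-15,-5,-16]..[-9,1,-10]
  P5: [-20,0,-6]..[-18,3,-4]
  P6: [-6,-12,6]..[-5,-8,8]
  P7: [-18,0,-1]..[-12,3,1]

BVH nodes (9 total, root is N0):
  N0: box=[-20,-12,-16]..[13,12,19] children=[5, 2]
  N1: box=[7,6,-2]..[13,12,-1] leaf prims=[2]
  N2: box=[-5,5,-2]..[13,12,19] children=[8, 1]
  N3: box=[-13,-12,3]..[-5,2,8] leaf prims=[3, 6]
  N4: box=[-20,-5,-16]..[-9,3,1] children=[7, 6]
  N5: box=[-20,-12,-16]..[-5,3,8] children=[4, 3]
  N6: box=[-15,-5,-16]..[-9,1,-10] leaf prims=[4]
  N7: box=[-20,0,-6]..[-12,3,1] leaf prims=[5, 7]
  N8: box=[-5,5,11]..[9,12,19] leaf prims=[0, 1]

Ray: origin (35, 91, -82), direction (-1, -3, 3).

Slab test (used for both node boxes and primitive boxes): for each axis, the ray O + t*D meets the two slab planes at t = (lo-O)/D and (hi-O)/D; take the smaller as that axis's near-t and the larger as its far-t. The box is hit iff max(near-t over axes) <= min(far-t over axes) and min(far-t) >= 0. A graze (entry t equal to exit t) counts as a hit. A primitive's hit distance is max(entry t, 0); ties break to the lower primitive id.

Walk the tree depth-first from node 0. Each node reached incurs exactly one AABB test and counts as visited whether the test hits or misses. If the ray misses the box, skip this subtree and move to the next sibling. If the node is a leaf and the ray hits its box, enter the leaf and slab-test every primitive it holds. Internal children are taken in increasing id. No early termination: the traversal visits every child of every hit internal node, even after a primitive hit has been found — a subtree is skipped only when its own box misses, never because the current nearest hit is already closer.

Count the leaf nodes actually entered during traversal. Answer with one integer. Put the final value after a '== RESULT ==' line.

Walk:
N0 x:[22,55] y:[79/3,103/3] z:[22,101/3] -> hit [79/3,101/3], descend [2, 5]
  N2 x:[22,40] y:[79/3,86/3] z:[80/3,101/3] -> hit [80/3,86/3], descend [1, 8]
    N1 x:[22,28] y:[79/3,85/3] z:[80/3,27] -> hit [80/3,27] leaf, test {P2@t=80/3}
    N8 x:[26,40] y:[79/3,86/3] z:[31,101/3] -> miss, prune
  N5 x:[40,55] y:[88/3,103/3] z:[22,30] -> miss, prune

order=[0, 2, 1, 8, 5]  |boxes|=5  |leaves|=1  hit=P2

== RESULT ==
1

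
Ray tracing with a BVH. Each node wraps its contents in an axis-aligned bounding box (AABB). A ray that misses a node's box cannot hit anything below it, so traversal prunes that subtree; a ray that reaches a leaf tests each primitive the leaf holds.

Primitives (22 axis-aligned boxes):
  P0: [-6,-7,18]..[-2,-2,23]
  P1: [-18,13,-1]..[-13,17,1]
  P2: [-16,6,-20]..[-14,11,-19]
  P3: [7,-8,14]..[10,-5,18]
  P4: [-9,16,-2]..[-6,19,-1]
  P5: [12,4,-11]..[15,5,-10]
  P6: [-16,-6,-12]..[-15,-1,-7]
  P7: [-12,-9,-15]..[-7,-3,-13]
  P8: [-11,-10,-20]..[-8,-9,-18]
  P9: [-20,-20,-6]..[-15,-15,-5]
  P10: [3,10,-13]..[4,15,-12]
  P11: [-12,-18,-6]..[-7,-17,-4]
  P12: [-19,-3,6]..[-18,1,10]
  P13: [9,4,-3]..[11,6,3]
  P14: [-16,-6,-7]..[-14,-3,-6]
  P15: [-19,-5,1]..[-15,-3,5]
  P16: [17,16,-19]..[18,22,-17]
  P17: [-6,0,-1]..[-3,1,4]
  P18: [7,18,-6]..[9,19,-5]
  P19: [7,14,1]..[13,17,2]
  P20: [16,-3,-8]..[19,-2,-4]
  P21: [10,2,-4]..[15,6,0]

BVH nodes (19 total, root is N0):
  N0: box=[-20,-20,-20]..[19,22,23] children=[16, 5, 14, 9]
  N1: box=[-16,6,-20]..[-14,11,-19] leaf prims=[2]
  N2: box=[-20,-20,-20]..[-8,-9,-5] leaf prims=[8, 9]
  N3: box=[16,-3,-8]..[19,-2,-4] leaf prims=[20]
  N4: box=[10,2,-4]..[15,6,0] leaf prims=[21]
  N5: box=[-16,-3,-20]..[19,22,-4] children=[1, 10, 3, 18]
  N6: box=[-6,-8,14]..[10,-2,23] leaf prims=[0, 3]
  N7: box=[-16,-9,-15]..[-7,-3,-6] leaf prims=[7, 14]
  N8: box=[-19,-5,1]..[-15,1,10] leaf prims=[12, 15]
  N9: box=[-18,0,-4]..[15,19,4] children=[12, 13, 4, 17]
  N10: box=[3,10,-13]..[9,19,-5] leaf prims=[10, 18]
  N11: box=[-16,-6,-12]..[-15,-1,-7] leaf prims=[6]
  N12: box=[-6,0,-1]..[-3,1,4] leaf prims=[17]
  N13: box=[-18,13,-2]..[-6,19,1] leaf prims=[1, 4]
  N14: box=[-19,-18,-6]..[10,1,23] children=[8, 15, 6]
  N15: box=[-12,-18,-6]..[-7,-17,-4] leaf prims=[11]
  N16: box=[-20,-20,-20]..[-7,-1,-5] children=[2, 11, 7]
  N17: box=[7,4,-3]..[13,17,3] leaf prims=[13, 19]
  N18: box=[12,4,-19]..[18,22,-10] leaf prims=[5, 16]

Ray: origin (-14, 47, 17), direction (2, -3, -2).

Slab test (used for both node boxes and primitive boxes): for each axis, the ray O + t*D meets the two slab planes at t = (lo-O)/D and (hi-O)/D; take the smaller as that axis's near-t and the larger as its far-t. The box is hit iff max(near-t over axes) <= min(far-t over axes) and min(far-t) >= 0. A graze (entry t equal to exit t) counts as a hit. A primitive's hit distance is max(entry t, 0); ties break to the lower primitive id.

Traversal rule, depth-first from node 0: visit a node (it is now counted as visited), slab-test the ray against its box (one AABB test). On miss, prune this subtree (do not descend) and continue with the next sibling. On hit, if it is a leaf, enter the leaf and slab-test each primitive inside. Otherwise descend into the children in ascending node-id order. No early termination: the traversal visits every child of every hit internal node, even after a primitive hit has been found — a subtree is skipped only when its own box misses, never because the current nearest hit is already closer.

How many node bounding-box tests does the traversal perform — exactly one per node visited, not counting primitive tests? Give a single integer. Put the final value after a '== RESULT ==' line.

Traverse from the root:
N0 x:[-3,33/2] y:[25/3,67/3] z:[-3,37/2] -> hit [25/3,33/2], descend [5, 9, 14, 16]
  N5 x:[-1,33/2] y:[25/3,50/3] z:[21/2,37/2] -> hit [21/2,33/2], descend [1, 3, 10, 18]
    N1 x:[-1,0] y:[12,41/3] z:[18,37/2] -> miss, prune
    N3 x:[15,33/2] y:[49/3,50/3] z:[21/2,25/2] -> miss, prune
    N10 x:[17/2,23/2] y:[28/3,37/3] z:[11,15] -> hit [11,23/2] leaf, test {P10(miss), P18(miss)}
    N18 x:[13,16] y:[25/3,43/3] z:[27/2,18] -> hit [27/2,43/3] leaf, test {P5@t=14, P16(miss)}
  N9 x:[-2,29/2] y:[28/3,47/3] z:[13/2,21/2] -> hit [28/3,21/2], descend [4, 12, 13, 17]
    N4 x:[12,29/2] y:[41/3,15] z:[17/2,21/2] -> miss, prune
    N12 x:[4,11/2] y:[46/3,47/3] z:[13/2,9] -> miss, prune
    N13 x:[-2,4] y:[28/3,34/3] z:[8,19/2] -> miss, prune
    N17 x:[21/2,27/2] y:[10,43/3] z:[7,10] -> miss, prune
  N14 x:[-5/2,12] y:[46/3,65/3] z:[-3,23/2] -> miss, prune
  N16 x:[-3,7/2] y:[16,67/3] z:[11,37/2] -> miss, prune

13 AABB tests over nodes [0, 5, 1, 3, 10, 18, 9, 4, 12, 13, 17, 14, 16]; 2 leaves entered; closest P5.

== RESULT ==
13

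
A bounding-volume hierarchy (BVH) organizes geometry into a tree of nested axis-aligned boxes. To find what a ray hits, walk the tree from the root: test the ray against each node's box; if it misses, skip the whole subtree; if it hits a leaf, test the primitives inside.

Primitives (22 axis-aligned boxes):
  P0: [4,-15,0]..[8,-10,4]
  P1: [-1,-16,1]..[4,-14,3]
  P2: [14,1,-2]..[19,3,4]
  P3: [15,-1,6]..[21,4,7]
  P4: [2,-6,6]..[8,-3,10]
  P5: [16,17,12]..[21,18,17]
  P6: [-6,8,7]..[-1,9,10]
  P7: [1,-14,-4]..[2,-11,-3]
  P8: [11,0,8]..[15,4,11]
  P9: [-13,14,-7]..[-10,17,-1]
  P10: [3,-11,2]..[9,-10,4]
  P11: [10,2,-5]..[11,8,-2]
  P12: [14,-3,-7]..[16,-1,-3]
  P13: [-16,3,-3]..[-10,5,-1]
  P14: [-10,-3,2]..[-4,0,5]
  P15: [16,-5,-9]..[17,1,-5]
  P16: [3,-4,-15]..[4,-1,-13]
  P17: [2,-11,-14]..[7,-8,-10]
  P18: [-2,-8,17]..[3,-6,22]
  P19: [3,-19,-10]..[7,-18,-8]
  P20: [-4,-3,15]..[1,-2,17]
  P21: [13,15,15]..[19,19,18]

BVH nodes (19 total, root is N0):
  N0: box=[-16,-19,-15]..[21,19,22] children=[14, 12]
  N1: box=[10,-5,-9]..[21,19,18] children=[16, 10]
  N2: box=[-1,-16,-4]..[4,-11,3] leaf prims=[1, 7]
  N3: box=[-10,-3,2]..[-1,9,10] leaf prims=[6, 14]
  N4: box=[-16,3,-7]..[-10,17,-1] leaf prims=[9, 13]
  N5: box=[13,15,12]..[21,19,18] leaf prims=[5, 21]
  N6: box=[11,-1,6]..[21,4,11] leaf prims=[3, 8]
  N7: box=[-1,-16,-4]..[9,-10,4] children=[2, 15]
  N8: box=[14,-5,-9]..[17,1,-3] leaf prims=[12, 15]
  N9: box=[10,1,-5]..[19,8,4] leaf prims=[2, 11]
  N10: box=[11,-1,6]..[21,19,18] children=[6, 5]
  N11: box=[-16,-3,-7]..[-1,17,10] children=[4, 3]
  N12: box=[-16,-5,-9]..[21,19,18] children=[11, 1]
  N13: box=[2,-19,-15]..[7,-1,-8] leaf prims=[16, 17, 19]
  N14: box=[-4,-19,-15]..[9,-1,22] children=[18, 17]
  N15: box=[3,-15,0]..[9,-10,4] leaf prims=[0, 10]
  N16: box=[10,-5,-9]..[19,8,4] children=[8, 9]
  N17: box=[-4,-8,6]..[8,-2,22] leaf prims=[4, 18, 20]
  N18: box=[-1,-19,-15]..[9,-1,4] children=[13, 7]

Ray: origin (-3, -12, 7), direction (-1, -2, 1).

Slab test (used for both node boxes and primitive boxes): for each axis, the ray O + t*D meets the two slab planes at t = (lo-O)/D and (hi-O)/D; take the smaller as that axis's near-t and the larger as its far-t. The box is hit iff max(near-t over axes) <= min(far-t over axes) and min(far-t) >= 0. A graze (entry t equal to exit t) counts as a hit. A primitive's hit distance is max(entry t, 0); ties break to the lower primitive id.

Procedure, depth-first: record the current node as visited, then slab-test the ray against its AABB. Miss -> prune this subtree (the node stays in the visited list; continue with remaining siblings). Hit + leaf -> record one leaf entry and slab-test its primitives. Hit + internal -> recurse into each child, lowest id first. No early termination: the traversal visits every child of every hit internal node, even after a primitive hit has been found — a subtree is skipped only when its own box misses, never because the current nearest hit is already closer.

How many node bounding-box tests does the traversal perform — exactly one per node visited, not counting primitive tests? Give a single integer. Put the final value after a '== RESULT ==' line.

Traverse from the root:
N0 x:[-24,13] y:[-31/2,7/2] z:[-22,15] -> hit [-31/2,7/2], descend [12, 14]
  N12 x:[-24,13] y:[-31/2,-7/2] z:[-16,11] -> miss, prune
  N14 x:[-12,1] y:[-11/2,7/2] z:[-22,15] -> hit [-11/2,1], descend [17, 18]
    N17 x:[-11,1] y:[-5,-2] z:[-1,15] -> miss, prune
    N18 x:[-12,-2] y:[-11/2,7/2] z:[-22,-3] -> miss, prune

Summary -> nodes [0, 12, 14, 17, 18]; box-tests=5; leaf-entries=0; first=miss

== RESULT ==
5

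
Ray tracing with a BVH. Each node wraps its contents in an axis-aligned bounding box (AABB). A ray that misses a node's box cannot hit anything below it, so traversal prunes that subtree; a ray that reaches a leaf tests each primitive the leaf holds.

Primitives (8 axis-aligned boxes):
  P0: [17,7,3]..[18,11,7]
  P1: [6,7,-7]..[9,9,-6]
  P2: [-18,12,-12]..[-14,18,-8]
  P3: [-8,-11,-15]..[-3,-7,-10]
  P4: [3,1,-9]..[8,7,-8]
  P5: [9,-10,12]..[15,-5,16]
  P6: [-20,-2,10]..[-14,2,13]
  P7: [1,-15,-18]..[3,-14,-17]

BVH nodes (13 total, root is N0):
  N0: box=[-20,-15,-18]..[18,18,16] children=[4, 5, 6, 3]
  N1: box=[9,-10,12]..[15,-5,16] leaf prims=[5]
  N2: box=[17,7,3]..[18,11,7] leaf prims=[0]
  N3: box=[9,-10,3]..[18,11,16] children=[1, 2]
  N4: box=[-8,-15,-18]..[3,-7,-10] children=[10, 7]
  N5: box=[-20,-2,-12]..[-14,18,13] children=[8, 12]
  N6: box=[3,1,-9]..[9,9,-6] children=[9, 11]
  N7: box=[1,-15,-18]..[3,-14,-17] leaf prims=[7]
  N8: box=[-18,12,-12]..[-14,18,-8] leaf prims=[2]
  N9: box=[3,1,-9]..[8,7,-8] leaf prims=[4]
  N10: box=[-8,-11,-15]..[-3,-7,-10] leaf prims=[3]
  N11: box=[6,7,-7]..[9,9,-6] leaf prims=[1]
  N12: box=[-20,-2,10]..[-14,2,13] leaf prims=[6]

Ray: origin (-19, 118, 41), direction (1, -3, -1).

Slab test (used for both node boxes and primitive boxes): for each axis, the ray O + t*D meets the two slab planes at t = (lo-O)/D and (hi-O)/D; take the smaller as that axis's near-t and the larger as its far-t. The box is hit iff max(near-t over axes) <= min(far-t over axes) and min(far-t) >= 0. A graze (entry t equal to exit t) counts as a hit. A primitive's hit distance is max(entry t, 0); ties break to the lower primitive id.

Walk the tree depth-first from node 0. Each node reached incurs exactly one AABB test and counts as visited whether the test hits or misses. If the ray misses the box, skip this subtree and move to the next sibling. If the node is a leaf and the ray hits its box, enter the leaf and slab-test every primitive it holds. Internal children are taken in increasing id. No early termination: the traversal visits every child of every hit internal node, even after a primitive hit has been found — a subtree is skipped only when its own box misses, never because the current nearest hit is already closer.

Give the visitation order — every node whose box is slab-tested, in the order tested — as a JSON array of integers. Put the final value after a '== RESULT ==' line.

Walk:
N0 x:[-1,37] y:[100/3,133/3] z:[25,59] -> hit [100/3,37], descend [3, 4, 5, 6]
  N3 x:[28,37] y:[107/3,128/3] z:[25,38] -> hit [107/3,37], descend [1, 2]
    N1 x:[28,34] y:[41,128/3] z:[25,29] -> miss, prune
    N2 x:[36,37] y:[107/3,37] z:[34,38] -> hit [36,37] leaf, test {P0@t=36}
  N4 x:[11,22] y:[125/3,133/3] z:[51,59] -> miss, prune
  N5 x:[-1,5] y:[100/3,40] z:[28,53] -> miss, prune
  N6 x:[22,28] y:[109/3,39] z:[47,50] -> miss, prune

Summary -> nodes [0, 3, 1, 2, 4, 5, 6]; box-tests=7; leaf-entries=1; first=P0

== RESULT ==
[0, 3, 1, 2, 4, 5, 6]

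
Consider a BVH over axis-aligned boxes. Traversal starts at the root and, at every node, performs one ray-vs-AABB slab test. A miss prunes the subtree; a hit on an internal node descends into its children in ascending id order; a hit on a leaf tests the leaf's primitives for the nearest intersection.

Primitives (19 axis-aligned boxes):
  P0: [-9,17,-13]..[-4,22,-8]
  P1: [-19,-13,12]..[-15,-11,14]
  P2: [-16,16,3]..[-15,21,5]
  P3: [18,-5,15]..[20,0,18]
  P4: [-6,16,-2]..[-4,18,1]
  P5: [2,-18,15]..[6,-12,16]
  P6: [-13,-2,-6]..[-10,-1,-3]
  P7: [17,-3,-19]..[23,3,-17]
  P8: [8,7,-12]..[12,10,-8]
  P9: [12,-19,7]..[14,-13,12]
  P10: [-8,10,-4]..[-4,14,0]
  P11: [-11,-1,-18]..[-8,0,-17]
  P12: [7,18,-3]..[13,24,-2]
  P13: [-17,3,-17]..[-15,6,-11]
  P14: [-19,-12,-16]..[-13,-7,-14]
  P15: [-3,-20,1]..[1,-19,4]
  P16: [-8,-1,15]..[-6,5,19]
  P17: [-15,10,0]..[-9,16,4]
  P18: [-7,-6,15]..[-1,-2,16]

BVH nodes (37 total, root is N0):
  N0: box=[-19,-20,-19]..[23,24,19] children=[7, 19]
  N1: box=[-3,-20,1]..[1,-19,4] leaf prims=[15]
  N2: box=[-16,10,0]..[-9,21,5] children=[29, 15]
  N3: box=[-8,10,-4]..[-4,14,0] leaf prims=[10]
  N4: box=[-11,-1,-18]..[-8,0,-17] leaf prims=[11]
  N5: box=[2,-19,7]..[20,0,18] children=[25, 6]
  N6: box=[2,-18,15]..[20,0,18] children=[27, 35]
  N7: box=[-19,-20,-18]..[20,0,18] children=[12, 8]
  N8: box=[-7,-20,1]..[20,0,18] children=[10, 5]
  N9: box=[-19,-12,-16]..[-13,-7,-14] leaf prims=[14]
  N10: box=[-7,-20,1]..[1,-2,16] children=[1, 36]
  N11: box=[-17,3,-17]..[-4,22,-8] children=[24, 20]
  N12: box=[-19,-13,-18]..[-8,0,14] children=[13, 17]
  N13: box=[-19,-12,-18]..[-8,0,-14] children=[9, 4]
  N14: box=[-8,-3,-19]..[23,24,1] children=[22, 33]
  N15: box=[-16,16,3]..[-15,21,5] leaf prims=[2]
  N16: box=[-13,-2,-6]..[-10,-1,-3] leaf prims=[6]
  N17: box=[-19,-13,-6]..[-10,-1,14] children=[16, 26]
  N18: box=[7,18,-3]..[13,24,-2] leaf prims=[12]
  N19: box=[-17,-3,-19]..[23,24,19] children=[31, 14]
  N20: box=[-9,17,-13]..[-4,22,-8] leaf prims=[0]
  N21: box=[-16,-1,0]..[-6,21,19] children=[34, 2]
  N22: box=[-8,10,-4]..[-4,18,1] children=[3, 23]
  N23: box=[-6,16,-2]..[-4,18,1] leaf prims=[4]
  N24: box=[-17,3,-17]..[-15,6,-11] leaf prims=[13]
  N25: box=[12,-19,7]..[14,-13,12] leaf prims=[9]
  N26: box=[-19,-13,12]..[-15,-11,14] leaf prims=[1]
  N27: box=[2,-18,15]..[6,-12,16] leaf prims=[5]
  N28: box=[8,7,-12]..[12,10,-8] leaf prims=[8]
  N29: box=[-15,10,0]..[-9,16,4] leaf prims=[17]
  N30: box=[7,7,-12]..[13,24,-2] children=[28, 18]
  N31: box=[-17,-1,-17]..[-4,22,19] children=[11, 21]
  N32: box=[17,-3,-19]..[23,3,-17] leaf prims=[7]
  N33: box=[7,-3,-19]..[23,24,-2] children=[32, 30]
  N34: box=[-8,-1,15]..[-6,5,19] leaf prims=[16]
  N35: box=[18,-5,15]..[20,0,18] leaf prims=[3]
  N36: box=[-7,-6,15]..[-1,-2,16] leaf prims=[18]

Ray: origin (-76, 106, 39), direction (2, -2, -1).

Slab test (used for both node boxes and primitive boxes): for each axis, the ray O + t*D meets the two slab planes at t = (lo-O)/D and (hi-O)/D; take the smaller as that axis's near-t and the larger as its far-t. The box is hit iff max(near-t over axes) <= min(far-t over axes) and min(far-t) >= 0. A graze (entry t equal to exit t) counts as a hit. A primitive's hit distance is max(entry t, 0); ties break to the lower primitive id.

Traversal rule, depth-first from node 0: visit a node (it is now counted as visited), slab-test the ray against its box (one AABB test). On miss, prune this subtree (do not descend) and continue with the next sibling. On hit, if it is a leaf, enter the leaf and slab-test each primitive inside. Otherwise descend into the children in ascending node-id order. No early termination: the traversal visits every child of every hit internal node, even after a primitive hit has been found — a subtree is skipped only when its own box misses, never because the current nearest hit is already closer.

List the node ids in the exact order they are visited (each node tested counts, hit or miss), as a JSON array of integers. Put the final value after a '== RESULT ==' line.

Trace the traversal:
N0 x:[57/2,99/2] y:[41,63] z:[20,58] -> hit [41,99/2], descend [7, 19]
  N7 x:[57/2,48] y:[53,63] z:[21,57] -> miss, prune
  N19 x:[59/2,99/2] y:[41,109/2] z:[20,58] -> hit [41,99/2], descend [14, 31]
    N14 x:[34,99/2] y:[41,109/2] z:[38,58] -> hit [41,99/2], descend [22, 33]
      N22 x:[34,36] y:[44,48] z:[38,43] -> miss, prune
      N33 x:[83/2,99/2] y:[41,109/2] z:[41,58] -> hit [83/2,99/2], descend [30, 32]
        N30 x:[83/2,89/2] y:[41,99/2] z:[41,51] -> hit [83/2,89/2], descend [18, 28]
          N18 x:[83/2,89/2] y:[41,44] z:[41,42] -> hit [83/2,42] leaf, test {P12@t=83/2}
          N28 x:[42,44] y:[48,99/2] z:[47,51] -> miss, prune
        N32 x:[93/2,99/2] y:[103/2,109/2] z:[56,58] -> miss, prune
    N31 x:[59/2,36] y:[42,107/2] z:[20,56] -> miss, prune

Summary -> nodes [0, 7, 19, 14, 22, 33, 30, 18, 28, 32, 31]; box-tests=11; leaf-entries=1; first=P12

== RESULT ==
[0, 7, 19, 14, 22, 33, 30, 18, 28, 32, 31]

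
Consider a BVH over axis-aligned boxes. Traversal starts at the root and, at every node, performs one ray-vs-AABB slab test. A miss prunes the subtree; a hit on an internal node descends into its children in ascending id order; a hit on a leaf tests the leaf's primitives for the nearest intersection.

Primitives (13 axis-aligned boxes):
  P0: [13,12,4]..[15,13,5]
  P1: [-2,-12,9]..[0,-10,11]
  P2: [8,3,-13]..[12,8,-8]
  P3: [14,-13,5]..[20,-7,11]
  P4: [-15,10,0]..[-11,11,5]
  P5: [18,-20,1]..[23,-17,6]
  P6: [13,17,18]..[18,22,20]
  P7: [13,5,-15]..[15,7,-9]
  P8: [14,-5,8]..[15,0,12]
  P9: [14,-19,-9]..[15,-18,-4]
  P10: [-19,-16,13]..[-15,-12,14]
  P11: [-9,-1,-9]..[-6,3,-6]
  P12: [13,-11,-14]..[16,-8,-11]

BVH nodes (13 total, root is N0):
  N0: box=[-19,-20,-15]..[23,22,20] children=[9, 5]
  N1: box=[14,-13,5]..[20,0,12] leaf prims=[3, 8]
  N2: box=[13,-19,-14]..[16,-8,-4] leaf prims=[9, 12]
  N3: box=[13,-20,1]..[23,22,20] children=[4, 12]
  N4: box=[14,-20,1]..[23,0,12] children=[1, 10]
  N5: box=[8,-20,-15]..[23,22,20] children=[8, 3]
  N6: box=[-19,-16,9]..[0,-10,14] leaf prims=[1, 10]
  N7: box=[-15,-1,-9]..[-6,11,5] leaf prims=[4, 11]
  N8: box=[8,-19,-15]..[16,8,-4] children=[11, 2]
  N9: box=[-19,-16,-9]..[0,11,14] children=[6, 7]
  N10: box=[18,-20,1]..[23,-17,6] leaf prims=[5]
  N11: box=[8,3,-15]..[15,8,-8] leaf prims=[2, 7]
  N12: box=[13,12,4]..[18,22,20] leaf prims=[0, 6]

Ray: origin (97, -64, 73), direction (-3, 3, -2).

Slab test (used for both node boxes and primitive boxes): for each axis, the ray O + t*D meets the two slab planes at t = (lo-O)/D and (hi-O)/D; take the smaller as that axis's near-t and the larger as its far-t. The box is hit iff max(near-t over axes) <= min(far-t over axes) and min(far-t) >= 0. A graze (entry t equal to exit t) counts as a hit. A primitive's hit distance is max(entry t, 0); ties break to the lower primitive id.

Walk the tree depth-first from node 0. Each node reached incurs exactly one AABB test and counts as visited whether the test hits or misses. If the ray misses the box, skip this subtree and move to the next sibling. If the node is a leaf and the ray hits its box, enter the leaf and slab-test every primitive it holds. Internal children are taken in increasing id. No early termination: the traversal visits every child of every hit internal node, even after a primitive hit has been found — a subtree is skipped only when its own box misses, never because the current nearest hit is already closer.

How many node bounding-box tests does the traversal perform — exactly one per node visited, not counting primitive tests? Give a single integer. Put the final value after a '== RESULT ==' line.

Trace the traversal:
N0 x:[74/3,116/3] y:[44/3,86/3] z:[53/2,44] -> hit [53/2,86/3], descend [5, 9]
  N5 x:[74/3,89/3] y:[44/3,86/3] z:[53/2,44] -> hit [53/2,86/3], descend [3, 8]
    N3 x:[74/3,28] y:[44/3,86/3] z:[53/2,36] -> hit [53/2,28], descend [4, 12]
      N4 x:[74/3,83/3] y:[44/3,64/3] z:[61/2,36] -> miss, prune
      N12 x:[79/3,28] y:[76/3,86/3] z:[53/2,69/2] -> hit [53/2,28] leaf, test {P0(miss), P6@t=27}
    N8 x:[27,89/3] y:[15,24] z:[77/2,44] -> miss, prune
  N9 x:[97/3,116/3] y:[16,25] z:[59/2,41] -> miss, prune

order=[0, 5, 3, 4, 12, 8, 9]  |boxes|=7  |leaves|=1  hit=P6

== RESULT ==
7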